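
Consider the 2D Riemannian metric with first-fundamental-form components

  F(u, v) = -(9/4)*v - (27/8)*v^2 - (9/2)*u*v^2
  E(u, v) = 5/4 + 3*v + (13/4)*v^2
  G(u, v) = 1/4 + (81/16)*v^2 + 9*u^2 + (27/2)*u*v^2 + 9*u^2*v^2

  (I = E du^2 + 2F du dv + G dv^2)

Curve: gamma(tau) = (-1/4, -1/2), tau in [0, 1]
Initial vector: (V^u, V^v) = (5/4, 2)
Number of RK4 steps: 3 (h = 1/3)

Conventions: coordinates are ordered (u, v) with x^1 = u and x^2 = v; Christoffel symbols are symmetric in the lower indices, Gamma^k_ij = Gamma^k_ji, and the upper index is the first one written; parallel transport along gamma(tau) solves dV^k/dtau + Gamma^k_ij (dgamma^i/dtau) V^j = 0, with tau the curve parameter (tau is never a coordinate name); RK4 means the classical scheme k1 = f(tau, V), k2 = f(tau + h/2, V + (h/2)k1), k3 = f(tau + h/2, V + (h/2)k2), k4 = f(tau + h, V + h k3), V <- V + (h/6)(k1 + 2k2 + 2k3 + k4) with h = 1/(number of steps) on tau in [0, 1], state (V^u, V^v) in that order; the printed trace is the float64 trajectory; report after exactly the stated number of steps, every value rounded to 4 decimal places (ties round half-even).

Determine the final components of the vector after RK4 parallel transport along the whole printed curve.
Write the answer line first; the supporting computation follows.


Answer: V^u = 1.2500, V^v = 2.0000

gamma'(tau) = (0, 0); f(tau, V)^k = -Gamma^k_ij(gamma(tau)) gamma'^i(tau) V^j; h = 1/3; intermediate values shown to 6 dp
curve data and Christoffel symbols at the stage parameters:
  tau = 0.000000: gamma = (-0.250000, -0.500000), gamma' = (0.000000, 0.000000); Gamma_uuu = 1.230769, Gamma_uuv = 1.008547, Gamma_uvv = 4.769231, Gamma_vuu = -1.230769, Gamma_vuv = -1.230769, Gamma_vvv = -2.769231
  tau = 0.166667: gamma = (-0.250000, -0.500000), gamma' = (0.000000, 0.000000); Gamma_uuu = 1.230769, Gamma_uuv = 1.008547, Gamma_uvv = 4.769231, Gamma_vuu = -1.230769, Gamma_vuv = -1.230769, Gamma_vvv = -2.769231
  tau = 0.333333: gamma = (-0.250000, -0.500000), gamma' = (0.000000, 0.000000); Gamma_uuu = 1.230769, Gamma_uuv = 1.008547, Gamma_uvv = 4.769231, Gamma_vuu = -1.230769, Gamma_vuv = -1.230769, Gamma_vvv = -2.769231
  tau = 0.500000: gamma = (-0.250000, -0.500000), gamma' = (0.000000, 0.000000); Gamma_uuu = 1.230769, Gamma_uuv = 1.008547, Gamma_uvv = 4.769231, Gamma_vuu = -1.230769, Gamma_vuv = -1.230769, Gamma_vvv = -2.769231
  tau = 0.666667: gamma = (-0.250000, -0.500000), gamma' = (0.000000, 0.000000); Gamma_uuu = 1.230769, Gamma_uuv = 1.008547, Gamma_uvv = 4.769231, Gamma_vuu = -1.230769, Gamma_vuv = -1.230769, Gamma_vvv = -2.769231
  tau = 0.833333: gamma = (-0.250000, -0.500000), gamma' = (0.000000, 0.000000); Gamma_uuu = 1.230769, Gamma_uuv = 1.008547, Gamma_uvv = 4.769231, Gamma_vuu = -1.230769, Gamma_vuv = -1.230769, Gamma_vvv = -2.769231
  tau = 1.000000: gamma = (-0.250000, -0.500000), gamma' = (0.000000, 0.000000); Gamma_uuu = 1.230769, Gamma_uuv = 1.008547, Gamma_uvv = 4.769231, Gamma_vuu = -1.230769, Gamma_vuv = -1.230769, Gamma_vvv = -2.769231
step 0: V^u = 1.2500, V^v = 2.0000
step 1: k1 = (0.000000, 0.000000), k2 = (0.000000, 0.000000), k3 = (0.000000, 0.000000), k4 = (0.000000, 0.000000); V <- V + (h/6)(k1 + 2k2 + 2k3 + k4): V^u = 1.2500, V^v = 2.0000
step 2: k1 = (0.000000, 0.000000), k2 = (0.000000, 0.000000), k3 = (0.000000, 0.000000), k4 = (0.000000, 0.000000); V <- V + (h/6)(k1 + 2k2 + 2k3 + k4): V^u = 1.2500, V^v = 2.0000
step 3: k1 = (0.000000, 0.000000), k2 = (0.000000, 0.000000), k3 = (0.000000, 0.000000), k4 = (0.000000, 0.000000); V <- V + (h/6)(k1 + 2k2 + 2k3 + k4): V^u = 1.2500, V^v = 2.0000


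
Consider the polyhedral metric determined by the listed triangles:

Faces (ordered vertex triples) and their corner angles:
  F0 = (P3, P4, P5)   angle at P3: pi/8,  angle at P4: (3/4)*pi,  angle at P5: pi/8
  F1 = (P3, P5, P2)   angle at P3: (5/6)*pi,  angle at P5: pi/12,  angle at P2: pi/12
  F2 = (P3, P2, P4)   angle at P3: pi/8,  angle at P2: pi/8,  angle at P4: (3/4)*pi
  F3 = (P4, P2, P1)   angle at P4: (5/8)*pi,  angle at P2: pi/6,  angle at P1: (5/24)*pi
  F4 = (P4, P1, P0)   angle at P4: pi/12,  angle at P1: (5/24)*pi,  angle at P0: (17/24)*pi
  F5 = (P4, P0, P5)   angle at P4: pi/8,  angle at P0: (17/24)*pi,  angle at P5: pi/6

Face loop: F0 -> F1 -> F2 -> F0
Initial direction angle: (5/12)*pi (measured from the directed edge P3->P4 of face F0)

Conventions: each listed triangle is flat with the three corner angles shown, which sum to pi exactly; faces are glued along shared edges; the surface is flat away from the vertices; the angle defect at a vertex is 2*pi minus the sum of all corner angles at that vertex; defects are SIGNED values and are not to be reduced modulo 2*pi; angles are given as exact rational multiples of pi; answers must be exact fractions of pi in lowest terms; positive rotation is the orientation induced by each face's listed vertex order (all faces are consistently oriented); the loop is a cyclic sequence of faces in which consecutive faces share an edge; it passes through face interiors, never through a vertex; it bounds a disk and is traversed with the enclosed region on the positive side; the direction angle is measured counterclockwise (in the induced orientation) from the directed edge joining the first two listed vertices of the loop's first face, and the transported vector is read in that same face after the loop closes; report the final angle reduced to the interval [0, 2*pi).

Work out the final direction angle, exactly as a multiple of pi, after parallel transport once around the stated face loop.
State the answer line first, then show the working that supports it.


Answer: final direction angle = (4/3)*pi

enclosed vertex P3: corner angles sum to (13/12)*pi, defect = 2*pi - (13/12)*pi = (11/12)*pi
transport around the loop rotates by the sum of enclosed defects; add to the initial angle mod 2*pi
final angle = (5/12)*pi + (11/12)*pi = (4/3)*pi (mod 2*pi)


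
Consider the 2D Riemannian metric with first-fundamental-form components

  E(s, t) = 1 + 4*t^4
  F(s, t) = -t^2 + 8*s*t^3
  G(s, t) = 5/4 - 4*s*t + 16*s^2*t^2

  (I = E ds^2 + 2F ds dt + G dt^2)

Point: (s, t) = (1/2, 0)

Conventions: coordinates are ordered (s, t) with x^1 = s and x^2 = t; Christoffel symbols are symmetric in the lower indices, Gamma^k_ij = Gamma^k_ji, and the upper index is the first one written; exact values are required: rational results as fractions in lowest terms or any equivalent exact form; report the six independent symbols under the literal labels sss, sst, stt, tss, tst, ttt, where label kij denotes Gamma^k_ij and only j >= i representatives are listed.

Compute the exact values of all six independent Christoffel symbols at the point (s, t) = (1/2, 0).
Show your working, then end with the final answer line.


E = 1, F = 0, G = 5/4 at the point
E_s = 0, E_t = 0, F_s = 0, F_t = 0, G_s = 0, G_t = -2
EG - F^2 = 5/4;  g^inv = (4/5) * [[5/4, 0], [0, 1]]
first-kind symbols [ij,l] = (1/2)(d_i g_jl + d_j g_il - d_l g_ij): [ss,s] = E_s/2 = 0, [ss,t] = F_s - E_t/2 = 0, [st,s] = E_t/2 = 0, [st,t] = G_s/2 = 0, [tt,s] = F_t - G_s/2 = 0, [tt,t] = G_t/2 = -1
Gamma^s_ij = (G*[ij,s] - F*[ij,t])/(EG - F^2), Gamma^t_ij = (E*[ij,t] - F*[ij,s])/(EG - F^2)

Answer: Gamma_sss = 0, Gamma_sst = 0, Gamma_stt = 0, Gamma_tss = 0, Gamma_tst = 0, Gamma_ttt = -4/5


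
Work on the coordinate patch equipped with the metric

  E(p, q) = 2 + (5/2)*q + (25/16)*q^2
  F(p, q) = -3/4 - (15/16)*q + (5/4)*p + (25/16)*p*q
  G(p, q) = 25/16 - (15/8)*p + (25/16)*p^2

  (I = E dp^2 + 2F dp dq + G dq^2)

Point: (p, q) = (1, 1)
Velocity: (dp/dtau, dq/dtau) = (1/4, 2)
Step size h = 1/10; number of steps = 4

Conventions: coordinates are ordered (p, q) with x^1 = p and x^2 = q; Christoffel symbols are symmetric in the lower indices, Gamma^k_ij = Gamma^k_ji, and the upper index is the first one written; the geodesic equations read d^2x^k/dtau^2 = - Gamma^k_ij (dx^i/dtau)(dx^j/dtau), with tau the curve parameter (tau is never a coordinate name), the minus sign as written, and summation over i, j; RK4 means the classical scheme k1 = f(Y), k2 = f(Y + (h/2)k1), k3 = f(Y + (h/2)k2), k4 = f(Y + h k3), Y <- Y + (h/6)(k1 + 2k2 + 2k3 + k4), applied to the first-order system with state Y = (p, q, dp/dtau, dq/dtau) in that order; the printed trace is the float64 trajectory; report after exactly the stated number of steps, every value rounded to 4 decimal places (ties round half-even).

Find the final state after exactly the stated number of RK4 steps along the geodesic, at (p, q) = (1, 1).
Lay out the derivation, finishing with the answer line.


f(Y) = (dp/dtau, dq/dtau, -Gamma^p_ij Y'^i Y'^j, -Gamma^q_ij Y'^i Y'^j) with the Gammas evaluated at the stage position; h = 0.100000; intermediate values shown to 6 dp
step 0: p = 1.0000, q = 1.0000, dp/dtau = 0.2500, dq/dtau = 2.0000
step 1:
  k1: at (p, q) = (1.000000, 1.000000), (dp/dtau, dq/dtau) = (0.250000, 2.000000); Gamma_ppp = 0.000000, Gamma_ppq = 0.445545, Gamma_pqq = 0.000000, Gamma_qpp = 0.000000, Gamma_qpq = 0.099010, Gamma_qqq = 0.000000; k1 = (0.250000, 2.000000, -0.445545, -0.099010)
  k2: at (p, q) = (1.012500, 1.100000), (dp/dtau, dq/dtau) = (0.227723, 1.995050); Gamma_ppp = 0.000000, Gamma_ppq = 0.429849, Gamma_pqq = 0.000000, Gamma_qpp = 0.000000, Gamma_qpq = 0.093322, Gamma_qqq = 0.000000; k2 = (0.227723, 1.995050, -0.390577, -0.084796)
  k3: at (p, q) = (1.011386, 1.099752), (dp/dtau, dq/dtau) = (0.230471, 1.995760); Gamma_ppp = 0.000000, Gamma_ppq = 0.429974, Gamma_pqq = 0.000000, Gamma_qpp = 0.000000, Gamma_qpq = 0.093110, Gamma_qqq = 0.000000; k3 = (0.230471, 1.995760, -0.395546, -0.085654)
  k4: at (p, q) = (1.023047, 1.199576), (dp/dtau, dq/dtau) = (0.210445, 1.991435); Gamma_ppp = 0.000000, Gamma_ppq = 0.415085, Gamma_pqq = 0.000000, Gamma_qpp = 0.000000, Gamma_qpq = 0.087819, Gamma_qqq = 0.000000; k4 = (0.210445, 1.991435, -0.347914, -0.073608)
  Y <- Y + (h/6)(k1 + 2k2 + 2k3 + k4): p = 1.0229, q = 1.1996, dp/dtau = 0.2106, dq/dtau = 1.9914
step 2:
  k1: at (p, q) = (1.022947, 1.199551), (dp/dtau, dq/dtau) = (0.210572, 1.991441); Gamma_ppp = 0.000000, Gamma_ppq = 0.415095, Gamma_pqq = 0.000000, Gamma_qpp = 0.000000, Gamma_qpq = 0.087801, Gamma_qqq = 0.000000; k1 = (0.210572, 1.991441, -0.348133, -0.073637)
  k2: at (p, q) = (1.033476, 1.299123), (dp/dtau, dq/dtau) = (0.193165, 1.987759); Gamma_ppp = 0.000000, Gamma_ppq = 0.401038, Gamma_pqq = 0.000000, Gamma_qpp = 0.000000, Gamma_qpq = 0.082816, Gamma_qqq = 0.000000; k2 = (0.193165, 1.987759, -0.307970, -0.063597)
  k3: at (p, q) = (1.032605, 1.298939), (dp/dtau, dq/dtau) = (0.195173, 1.988262); Gamma_ppp = 0.000000, Gamma_ppq = 0.401120, Gamma_pqq = 0.000000, Gamma_qpp = 0.000000, Gamma_qpq = 0.082674, Gamma_qqq = 0.000000; k3 = (0.195173, 1.988262, -0.311314, -0.064164)
  k4: at (p, q) = (1.042465, 1.398377), (dp/dtau, dq/dtau) = (0.179440, 1.985025); Gamma_ppp = 0.000000, Gamma_ppq = 0.387814, Gamma_pqq = 0.000000, Gamma_qpp = 0.000000, Gamma_qpq = 0.078055, Gamma_qqq = 0.000000; k4 = (0.179440, 1.985025, -0.276274, -0.055605)
  Y <- Y + (h/6)(k1 + 2k2 + 2k3 + k4): p = 1.0424, q = 1.3984, dp/dtau = 0.1795, dq/dtau = 1.9850
step 3:
  k1: at (p, q) = (1.042392, 1.398359), (dp/dtau, dq/dtau) = (0.179522, 1.985029); Gamma_ppp = 0.000000, Gamma_ppq = 0.387821, Gamma_pqq = 0.000000, Gamma_qpp = 0.000000, Gamma_qpq = 0.078044, Gamma_qqq = 0.000000; k1 = (0.179522, 1.985029, -0.276405, -0.055623)
  k2: at (p, q) = (1.051368, 1.497611), (dp/dtau, dq/dtau) = (0.165702, 1.982247); Gamma_ppp = 0.000000, Gamma_ppq = 0.375258, Gamma_pqq = 0.000000, Gamma_qpp = 0.000000, Gamma_qpq = 0.073720, Gamma_qqq = 0.000000; k2 = (0.165702, 1.982247, -0.246516, -0.048428)
  k3: at (p, q) = (1.050677, 1.497472), (dp/dtau, dq/dtau) = (0.167196, 1.982607); Gamma_ppp = 0.000000, Gamma_ppq = 0.375313, Gamma_pqq = 0.000000, Gamma_qpp = 0.000000, Gamma_qpq = 0.073622, Gamma_qqq = 0.000000; k3 = (0.167196, 1.982607, -0.248821, -0.048809)
  k4: at (p, q) = (1.059112, 1.596620), (dp/dtau, dq/dtau) = (0.154640, 1.980148); Gamma_ppp = 0.000000, Gamma_ppq = 0.363423, Gamma_pqq = 0.000000, Gamma_qpp = 0.000000, Gamma_qpq = 0.069620, Gamma_qqq = 0.000000; k4 = (0.154640, 1.980148, -0.222568, -0.042636)
  Y <- Y + (h/6)(k1 + 2k2 + 2k3 + k4): p = 1.0591, q = 1.5966, dp/dtau = 0.1547, dq/dtau = 1.9801
step 4:
  k1: at (p, q) = (1.059058, 1.596607), (dp/dtau, dq/dtau) = (0.154695, 1.980150); Gamma_ppp = 0.000000, Gamma_ppq = 0.363427, Gamma_pqq = 0.000000, Gamma_qpp = 0.000000, Gamma_qpq = 0.069613, Gamma_qqq = 0.000000; k1 = (0.154695, 1.980150, -0.222649, -0.042647)
  k2: at (p, q) = (1.066793, 1.695615), (dp/dtau, dq/dtau) = (0.143562, 1.978017); Gamma_ppp = 0.000000, Gamma_ppq = 0.352190, Gamma_pqq = 0.000000, Gamma_qpp = 0.000000, Gamma_qpq = 0.065875, Gamma_qqq = 0.000000; k2 = (0.143562, 1.978017, -0.200022, -0.037413)
  k3: at (p, q) = (1.066236, 1.695508), (dp/dtau, dq/dtau) = (0.144694, 1.978279); Gamma_ppp = 0.000000, Gamma_ppq = 0.352227, Gamma_pqq = 0.000000, Gamma_qpp = 0.000000, Gamma_qpq = 0.065807, Gamma_qqq = 0.000000; k3 = (0.144694, 1.978279, -0.201646, -0.037674)
  k4: at (p, q) = (1.073527, 1.794435), (dp/dtau, dq/dtau) = (0.134530, 1.976382); Gamma_ppp = 0.000000, Gamma_ppq = 0.341583, Gamma_pqq = 0.000000, Gamma_qpp = 0.000000, Gamma_qpq = 0.062345, Gamma_qqq = 0.000000; k4 = (0.134530, 1.976382, -0.181642, -0.033153)
  Y <- Y + (h/6)(k1 + 2k2 + 2k3 + k4): p = 1.0735, q = 1.7944, dp/dtau = 0.1346, dq/dtau = 1.9764

Answer: p = 1.0735, q = 1.7944, dp/dtau = 0.1346, dq/dtau = 1.9764


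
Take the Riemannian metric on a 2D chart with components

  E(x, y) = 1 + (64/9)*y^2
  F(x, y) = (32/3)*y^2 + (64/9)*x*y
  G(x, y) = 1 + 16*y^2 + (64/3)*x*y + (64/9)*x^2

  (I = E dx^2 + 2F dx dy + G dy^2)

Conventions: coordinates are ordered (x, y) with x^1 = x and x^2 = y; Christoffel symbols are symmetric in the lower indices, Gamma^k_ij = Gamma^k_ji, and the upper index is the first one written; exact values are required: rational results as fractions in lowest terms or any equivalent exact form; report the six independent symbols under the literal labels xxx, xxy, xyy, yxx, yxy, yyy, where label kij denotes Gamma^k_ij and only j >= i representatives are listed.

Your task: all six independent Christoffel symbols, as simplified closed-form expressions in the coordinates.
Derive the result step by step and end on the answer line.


E = 1 + (64/9)*y^2; F = (32/3)*y^2 + (64/9)*x*y; G = 1 + 16*y^2 + (64/3)*x*y + (64/9)*x^2
Gamma^k_ij = (1/2) g^{kl} (d_i g_jl + d_j g_il - d_l g_ij), with g^inv = (1/(EG-F^2)) [[G, -F], [-F, E]]
first partials: E_x = 0, E_y = (128/9)*y, F_x = (64/9)*y, F_y = (64/3)*y + (64/9)*x, G_x = (64/3)*y + (128/9)*x, G_y = 32*y + (64/3)*x
D = EG - F^2 = 1 + (208/9)*y^2 + (64/3)*x*y + (64/9)*x^2
expanded: Gamma^x_xx = (G E_x - 2F F_x + F E_y)/(2D), Gamma^x_xy = (G E_y - F G_x)/(2D), Gamma^x_yy = (2G F_y - G G_x - F G_y)/(2D), Gamma^y_xx = (2E F_x - E E_y - F E_x)/(2D), Gamma^y_xy = (E G_x - F E_y)/(2D), Gamma^y_yy = (E G_y - 2F F_y + F G_x)/(2D); substitute and cancel common factors

Answer: Gamma_xxx = 0, Gamma_xxy = 64*y/(64*x^2 + 192*x*y + 208*y^2 + 9), Gamma_xyy = 96*y/(64*x^2 + 192*x*y + 208*y^2 + 9), Gamma_yxx = 0, Gamma_yxy = (64*x + 96*y)/(64*x^2 + 192*x*y + 208*y^2 + 9), Gamma_yyy = (96*x + 144*y)/(64*x^2 + 192*x*y + 208*y^2 + 9)


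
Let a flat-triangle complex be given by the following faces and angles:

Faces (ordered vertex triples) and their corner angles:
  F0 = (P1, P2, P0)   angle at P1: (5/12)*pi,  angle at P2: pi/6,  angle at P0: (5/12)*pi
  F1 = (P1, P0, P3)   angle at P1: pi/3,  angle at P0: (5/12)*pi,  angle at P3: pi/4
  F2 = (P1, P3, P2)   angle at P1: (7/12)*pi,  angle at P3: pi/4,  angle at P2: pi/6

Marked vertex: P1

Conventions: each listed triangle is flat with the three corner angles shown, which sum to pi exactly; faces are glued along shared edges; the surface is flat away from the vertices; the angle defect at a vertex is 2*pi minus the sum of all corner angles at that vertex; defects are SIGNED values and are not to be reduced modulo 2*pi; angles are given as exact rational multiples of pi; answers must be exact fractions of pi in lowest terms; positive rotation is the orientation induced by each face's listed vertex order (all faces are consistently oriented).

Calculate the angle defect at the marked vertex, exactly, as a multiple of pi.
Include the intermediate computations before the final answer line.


Sum of corner angles at P1: (4/3)*pi
defect = 2*pi - (4/3)*pi

Answer: defect(P1) = (2/3)*pi


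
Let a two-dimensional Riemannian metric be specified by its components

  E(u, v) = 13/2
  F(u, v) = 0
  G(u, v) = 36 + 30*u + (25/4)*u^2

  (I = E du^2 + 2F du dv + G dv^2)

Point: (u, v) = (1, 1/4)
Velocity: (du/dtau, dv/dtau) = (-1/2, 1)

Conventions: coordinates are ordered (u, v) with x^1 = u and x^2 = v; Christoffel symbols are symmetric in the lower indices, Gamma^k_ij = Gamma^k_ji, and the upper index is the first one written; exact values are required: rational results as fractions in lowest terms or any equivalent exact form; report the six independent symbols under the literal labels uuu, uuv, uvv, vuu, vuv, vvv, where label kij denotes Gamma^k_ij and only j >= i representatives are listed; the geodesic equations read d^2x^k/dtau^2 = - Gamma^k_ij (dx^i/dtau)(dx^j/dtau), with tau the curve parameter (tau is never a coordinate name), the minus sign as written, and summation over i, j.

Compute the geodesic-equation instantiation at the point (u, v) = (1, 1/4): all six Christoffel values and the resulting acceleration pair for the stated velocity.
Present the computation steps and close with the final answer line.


E = 13/2, F = 0, G = 289/4 at the point
E_u = 0, E_v = 0, F_u = 0, F_v = 0, G_u = 85/2, G_v = 0
EG - F^2 = 3757/8;  g^inv = (8/3757) * [[289/4, 0], [0, 13/2]]
first-kind symbols [ij,l] = (1/2)(d_i g_jl + d_j g_il - d_l g_ij): [uu,u] = E_u/2 = 0, [uu,v] = F_u - E_v/2 = 0, [uv,u] = E_v/2 = 0, [uv,v] = G_u/2 = 85/4, [vv,u] = F_v - G_u/2 = -85/4, [vv,v] = G_v/2 = 0
Gamma^u_ij = (G*[ij,u] - F*[ij,v])/(EG - F^2), Gamma^v_ij = (E*[ij,v] - F*[ij,u])/(EG - F^2)
Gamma_uuu = 0, Gamma_uuv = 0, Gamma_uvv = -85/26, Gamma_vuu = 0, Gamma_vuv = 5/17, Gamma_vvv = 0
d^2u/dtau^2 = -(Gamma_uuu*(-1/2)^2 + 2*Gamma_uuv*(-1/2)*(1) + Gamma_uvv*(1)^2) = 85/26
d^2v/dtau^2 = -(Gamma_vuu*(-1/2)^2 + 2*Gamma_vuv*(-1/2)*(1) + Gamma_vvv*(1)^2) = 5/17

Answer: Gamma_uuu = 0, Gamma_uuv = 0, Gamma_uvv = -85/26, Gamma_vuu = 0, Gamma_vuv = 5/17, Gamma_vvv = 0; accelerations (d^2u/dtau^2, d^2v/dtau^2) = (85/26, 5/17)


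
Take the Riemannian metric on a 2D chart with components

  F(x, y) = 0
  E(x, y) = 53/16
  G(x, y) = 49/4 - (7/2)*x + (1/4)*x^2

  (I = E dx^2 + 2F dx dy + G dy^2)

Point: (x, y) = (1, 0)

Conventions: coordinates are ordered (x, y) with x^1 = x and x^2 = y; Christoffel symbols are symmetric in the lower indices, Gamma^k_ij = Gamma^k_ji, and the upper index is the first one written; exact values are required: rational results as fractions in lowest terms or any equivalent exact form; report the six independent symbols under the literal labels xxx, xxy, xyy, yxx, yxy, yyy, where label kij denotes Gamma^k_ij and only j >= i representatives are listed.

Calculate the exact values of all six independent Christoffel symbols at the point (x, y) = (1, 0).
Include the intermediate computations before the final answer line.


E = 53/16, F = 0, G = 9 at the point
E_x = 0, E_y = 0, F_x = 0, F_y = 0, G_x = -3, G_y = 0
EG - F^2 = 477/16;  g^inv = (16/477) * [[9, 0], [0, 53/16]]
first-kind symbols [ij,l] = (1/2)(d_i g_jl + d_j g_il - d_l g_ij): [xx,x] = E_x/2 = 0, [xx,y] = F_x - E_y/2 = 0, [xy,x] = E_y/2 = 0, [xy,y] = G_x/2 = -3/2, [yy,x] = F_y - G_x/2 = 3/2, [yy,y] = G_y/2 = 0
Gamma^x_ij = (G*[ij,x] - F*[ij,y])/(EG - F^2), Gamma^y_ij = (E*[ij,y] - F*[ij,x])/(EG - F^2)

Answer: Gamma_xxx = 0, Gamma_xxy = 0, Gamma_xyy = 24/53, Gamma_yxx = 0, Gamma_yxy = -1/6, Gamma_yyy = 0


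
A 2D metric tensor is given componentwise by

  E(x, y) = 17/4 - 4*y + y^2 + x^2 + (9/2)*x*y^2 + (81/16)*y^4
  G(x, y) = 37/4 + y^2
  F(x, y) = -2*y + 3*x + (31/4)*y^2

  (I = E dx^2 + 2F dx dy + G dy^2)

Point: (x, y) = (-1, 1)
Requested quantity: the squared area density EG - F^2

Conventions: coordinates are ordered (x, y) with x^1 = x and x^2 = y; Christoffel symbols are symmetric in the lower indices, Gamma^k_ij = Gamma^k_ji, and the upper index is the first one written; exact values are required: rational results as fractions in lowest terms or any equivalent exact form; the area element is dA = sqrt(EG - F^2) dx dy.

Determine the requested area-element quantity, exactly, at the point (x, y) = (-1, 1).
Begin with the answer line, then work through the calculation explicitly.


Answer: EG - F^2 = 1361/64

E = 45/16, F = 11/4, G = 41/4; EG - F^2 = 1361/64


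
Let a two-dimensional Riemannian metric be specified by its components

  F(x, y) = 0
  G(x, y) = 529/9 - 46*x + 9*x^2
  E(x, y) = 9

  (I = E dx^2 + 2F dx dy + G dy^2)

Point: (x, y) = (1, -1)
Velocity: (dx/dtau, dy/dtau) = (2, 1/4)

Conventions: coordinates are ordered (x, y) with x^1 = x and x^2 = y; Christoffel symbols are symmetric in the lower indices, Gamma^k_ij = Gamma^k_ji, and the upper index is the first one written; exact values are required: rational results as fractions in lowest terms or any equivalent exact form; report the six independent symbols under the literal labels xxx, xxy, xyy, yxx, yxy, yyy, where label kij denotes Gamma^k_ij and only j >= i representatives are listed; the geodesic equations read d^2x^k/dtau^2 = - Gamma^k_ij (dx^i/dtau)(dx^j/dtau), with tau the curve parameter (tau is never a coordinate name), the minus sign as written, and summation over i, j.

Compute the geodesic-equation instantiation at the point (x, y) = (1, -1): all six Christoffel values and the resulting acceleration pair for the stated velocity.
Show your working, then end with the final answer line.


E = 9, F = 0, G = 196/9 at the point
E_x = 0, E_y = 0, F_x = 0, F_y = 0, G_x = -28, G_y = 0
EG - F^2 = 196;  g^inv = (1/196) * [[196/9, 0], [0, 9]]
first-kind symbols [ij,l] = (1/2)(d_i g_jl + d_j g_il - d_l g_ij): [xx,x] = E_x/2 = 0, [xx,y] = F_x - E_y/2 = 0, [xy,x] = E_y/2 = 0, [xy,y] = G_x/2 = -14, [yy,x] = F_y - G_x/2 = 14, [yy,y] = G_y/2 = 0
Gamma^x_ij = (G*[ij,x] - F*[ij,y])/(EG - F^2), Gamma^y_ij = (E*[ij,y] - F*[ij,x])/(EG - F^2)
Gamma_xxx = 0, Gamma_xxy = 0, Gamma_xyy = 14/9, Gamma_yxx = 0, Gamma_yxy = -9/14, Gamma_yyy = 0
d^2x/dtau^2 = -(Gamma_xxx*(2)^2 + 2*Gamma_xxy*(2)*(1/4) + Gamma_xyy*(1/4)^2) = -7/72
d^2y/dtau^2 = -(Gamma_yxx*(2)^2 + 2*Gamma_yxy*(2)*(1/4) + Gamma_yyy*(1/4)^2) = 9/14

Answer: Gamma_xxx = 0, Gamma_xxy = 0, Gamma_xyy = 14/9, Gamma_yxx = 0, Gamma_yxy = -9/14, Gamma_yyy = 0; accelerations (d^2x/dtau^2, d^2y/dtau^2) = (-7/72, 9/14)


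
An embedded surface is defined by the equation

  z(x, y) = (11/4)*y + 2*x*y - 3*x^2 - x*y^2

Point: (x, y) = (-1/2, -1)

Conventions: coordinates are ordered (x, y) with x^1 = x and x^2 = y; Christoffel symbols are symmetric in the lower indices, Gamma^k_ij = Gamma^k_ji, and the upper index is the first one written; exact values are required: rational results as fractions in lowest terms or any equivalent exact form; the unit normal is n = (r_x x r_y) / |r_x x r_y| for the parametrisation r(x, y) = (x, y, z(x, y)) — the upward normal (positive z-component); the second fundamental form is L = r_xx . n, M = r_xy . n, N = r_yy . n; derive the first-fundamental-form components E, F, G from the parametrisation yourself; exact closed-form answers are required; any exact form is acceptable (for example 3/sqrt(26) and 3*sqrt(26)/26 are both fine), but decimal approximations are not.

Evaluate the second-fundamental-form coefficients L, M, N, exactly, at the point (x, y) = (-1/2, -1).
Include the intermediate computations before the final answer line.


z_x = 0, z_y = 3/4, z_xx = -6, z_xy = 4, z_yy = 1
E = 1, F = 0, G = 25/16; answer radicand W^2 = 25/16
unnormalised second-form numerators: l = -6, m = 4, n = 1; L = l/sqrt(25/16), and similarly M = m/sqrt(W^2), N = n/sqrt(W^2)

Answer: L = -24/5, M = 16/5, N = 4/5


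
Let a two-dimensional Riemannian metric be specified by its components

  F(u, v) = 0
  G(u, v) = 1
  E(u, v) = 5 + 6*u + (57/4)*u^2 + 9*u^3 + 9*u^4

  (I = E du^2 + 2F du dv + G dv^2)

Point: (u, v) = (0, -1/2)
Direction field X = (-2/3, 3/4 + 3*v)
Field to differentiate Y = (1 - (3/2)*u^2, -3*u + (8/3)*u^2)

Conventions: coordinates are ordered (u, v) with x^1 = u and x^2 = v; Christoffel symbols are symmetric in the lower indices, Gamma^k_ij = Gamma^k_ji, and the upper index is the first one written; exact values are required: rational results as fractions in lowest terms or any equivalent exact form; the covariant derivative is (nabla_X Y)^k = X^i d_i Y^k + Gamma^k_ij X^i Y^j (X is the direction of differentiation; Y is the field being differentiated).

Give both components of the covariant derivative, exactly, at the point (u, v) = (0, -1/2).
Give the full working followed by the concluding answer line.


E = 5, F = 0, G = 1 at the point
E_u = 6, E_v = 0, F_u = 0, F_v = 0, G_u = 0, G_v = 0
EG - F^2 = 5;  g^inv = (1/5) * [[1, 0], [0, 5]]
first-kind symbols [ij,l] = (1/2)(d_i g_jl + d_j g_il - d_l g_ij): [uu,u] = E_u/2 = 3, [uu,v] = F_u - E_v/2 = 0, [uv,u] = E_v/2 = 0, [uv,v] = G_u/2 = 0, [vv,u] = F_v - G_u/2 = 0, [vv,v] = G_v/2 = 0
Gamma^u_ij = (G*[ij,u] - F*[ij,v])/(EG - F^2), Gamma^v_ij = (E*[ij,v] - F*[ij,u])/(EG - F^2)
Gamma_uuu = 3/5, Gamma_uuv = 0, Gamma_uvv = 0, Gamma_vuu = 0, Gamma_vuv = 0, Gamma_vvv = 0
X = (-2/3, -3/4), Y = (1, 0) at the point

Answer: (nabla_X Y)^u = -2/5, (nabla_X Y)^v = 2


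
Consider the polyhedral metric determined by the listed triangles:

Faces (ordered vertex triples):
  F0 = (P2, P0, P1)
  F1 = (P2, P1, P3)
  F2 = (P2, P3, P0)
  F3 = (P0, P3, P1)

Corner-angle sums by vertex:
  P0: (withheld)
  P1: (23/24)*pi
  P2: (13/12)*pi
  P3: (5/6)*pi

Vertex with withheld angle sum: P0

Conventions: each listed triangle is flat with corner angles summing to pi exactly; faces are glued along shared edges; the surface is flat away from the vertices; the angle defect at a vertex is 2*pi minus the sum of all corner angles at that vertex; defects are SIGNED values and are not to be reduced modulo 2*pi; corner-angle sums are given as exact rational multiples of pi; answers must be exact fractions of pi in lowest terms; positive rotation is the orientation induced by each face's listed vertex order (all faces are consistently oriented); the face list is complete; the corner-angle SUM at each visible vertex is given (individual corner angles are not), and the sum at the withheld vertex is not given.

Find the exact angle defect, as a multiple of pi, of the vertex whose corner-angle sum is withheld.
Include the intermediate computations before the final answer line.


V = 4, E = 6, F = 4; chi = V - E + F = 2
Gauss-Bonnet: total defect = 2*pi*chi = 4*pi; visible defects sum to (25/8)*pi

Answer: defect(P0) = (7/8)*pi


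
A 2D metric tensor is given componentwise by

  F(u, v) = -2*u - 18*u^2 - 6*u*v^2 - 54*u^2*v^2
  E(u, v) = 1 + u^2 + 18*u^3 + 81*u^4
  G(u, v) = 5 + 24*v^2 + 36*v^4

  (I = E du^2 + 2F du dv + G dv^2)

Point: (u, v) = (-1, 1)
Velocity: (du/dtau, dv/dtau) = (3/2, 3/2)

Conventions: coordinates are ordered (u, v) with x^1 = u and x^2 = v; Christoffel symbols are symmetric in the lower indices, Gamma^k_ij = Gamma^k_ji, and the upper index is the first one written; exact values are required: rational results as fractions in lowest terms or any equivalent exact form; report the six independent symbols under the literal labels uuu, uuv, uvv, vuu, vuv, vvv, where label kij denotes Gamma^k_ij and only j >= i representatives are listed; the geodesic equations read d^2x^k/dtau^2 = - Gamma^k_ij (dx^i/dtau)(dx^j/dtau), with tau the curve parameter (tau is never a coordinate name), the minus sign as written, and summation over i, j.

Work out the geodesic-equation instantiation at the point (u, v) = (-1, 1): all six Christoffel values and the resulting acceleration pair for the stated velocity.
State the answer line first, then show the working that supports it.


Answer: Gamma_uuu = -136/129, Gamma_uuv = 0, Gamma_uvv = -32/43, Gamma_vuu = 136/129, Gamma_vuv = 0, Gamma_vvv = 32/43; accelerations (d^2u/dtau^2, d^2v/dtau^2) = (174/43, -174/43)

E = 65, F = -64, G = 65 at the point
E_u = -272, E_v = 0, F_u = 136, F_v = -96, G_u = 0, G_v = 192
EG - F^2 = 129;  g^inv = (1/129) * [[65, 64], [64, 65]]
first-kind symbols [ij,l] = (1/2)(d_i g_jl + d_j g_il - d_l g_ij): [uu,u] = E_u/2 = -136, [uu,v] = F_u - E_v/2 = 136, [uv,u] = E_v/2 = 0, [uv,v] = G_u/2 = 0, [vv,u] = F_v - G_u/2 = -96, [vv,v] = G_v/2 = 96
Gamma^u_ij = (G*[ij,u] - F*[ij,v])/(EG - F^2), Gamma^v_ij = (E*[ij,v] - F*[ij,u])/(EG - F^2)
Gamma_uuu = -136/129, Gamma_uuv = 0, Gamma_uvv = -32/43, Gamma_vuu = 136/129, Gamma_vuv = 0, Gamma_vvv = 32/43
d^2u/dtau^2 = -(Gamma_uuu*(3/2)^2 + 2*Gamma_uuv*(3/2)*(3/2) + Gamma_uvv*(3/2)^2) = 174/43
d^2v/dtau^2 = -(Gamma_vuu*(3/2)^2 + 2*Gamma_vuv*(3/2)*(3/2) + Gamma_vvv*(3/2)^2) = -174/43


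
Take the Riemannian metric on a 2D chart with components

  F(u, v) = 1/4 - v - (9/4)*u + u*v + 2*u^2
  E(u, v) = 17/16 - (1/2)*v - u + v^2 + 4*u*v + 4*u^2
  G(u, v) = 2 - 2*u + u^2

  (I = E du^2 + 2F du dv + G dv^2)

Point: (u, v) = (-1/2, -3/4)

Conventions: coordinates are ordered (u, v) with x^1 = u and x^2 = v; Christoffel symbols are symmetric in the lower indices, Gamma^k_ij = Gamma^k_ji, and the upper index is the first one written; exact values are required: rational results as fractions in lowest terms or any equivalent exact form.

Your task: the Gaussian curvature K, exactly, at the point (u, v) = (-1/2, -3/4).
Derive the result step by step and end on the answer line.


E = 5, F = 3, G = 13/4, EG - F^2 = 29/4 at the point
E_u = -8, E_v = -4, F_u = -5, F_v = -3/2, G_u = -3, G_v = 0
E_vv = 2, F_uv = 1, G_uu = 2
K follows from Brioschi's formula, (det M1 - det M2)/(EG - F^2)^2.
M1 = [[-E_vv/2 + F_uv - G_uu/2, E_u/2, F_u - E_v/2], [F_v - G_u/2, E, F], [G_v/2, F, G]] = [[-1, -4, -3], [0, 5, 3], [0, 3, 13/4]]; det M1 = -29/4
M2 = [[0, E_v/2, G_u/2], [E_v/2, E, F], [G_u/2, F, G]] = [[0, -2, -3/2], [-2, 5, 3], [-3/2, 3, 13/4]]; det M2 = -25/4
det M1 - det M2 = -1; K = -1 / (29/4)^2 = -16/841

Answer: K = -16/841


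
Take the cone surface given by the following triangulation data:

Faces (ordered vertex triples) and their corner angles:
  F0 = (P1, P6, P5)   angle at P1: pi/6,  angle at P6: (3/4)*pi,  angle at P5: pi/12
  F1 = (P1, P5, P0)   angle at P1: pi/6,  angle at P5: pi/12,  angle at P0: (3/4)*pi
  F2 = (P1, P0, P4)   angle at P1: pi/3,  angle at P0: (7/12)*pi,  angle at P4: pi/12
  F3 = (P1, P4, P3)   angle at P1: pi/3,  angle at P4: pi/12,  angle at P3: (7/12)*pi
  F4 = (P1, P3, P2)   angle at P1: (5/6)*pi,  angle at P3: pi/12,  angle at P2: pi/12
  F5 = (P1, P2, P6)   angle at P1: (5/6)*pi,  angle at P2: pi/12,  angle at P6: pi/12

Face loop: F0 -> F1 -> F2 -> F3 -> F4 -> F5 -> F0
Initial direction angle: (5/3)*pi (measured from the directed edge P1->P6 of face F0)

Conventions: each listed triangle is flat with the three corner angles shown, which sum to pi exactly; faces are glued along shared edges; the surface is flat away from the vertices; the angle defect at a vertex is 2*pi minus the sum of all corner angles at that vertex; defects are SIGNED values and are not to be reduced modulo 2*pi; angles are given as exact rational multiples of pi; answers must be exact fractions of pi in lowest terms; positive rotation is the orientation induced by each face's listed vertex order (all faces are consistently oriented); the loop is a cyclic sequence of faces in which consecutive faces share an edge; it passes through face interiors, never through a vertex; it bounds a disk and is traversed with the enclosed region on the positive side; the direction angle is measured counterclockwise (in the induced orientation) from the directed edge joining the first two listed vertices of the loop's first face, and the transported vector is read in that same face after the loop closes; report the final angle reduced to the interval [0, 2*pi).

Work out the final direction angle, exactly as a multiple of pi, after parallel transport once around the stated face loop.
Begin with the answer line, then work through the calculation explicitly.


Answer: final direction angle = pi

enclosed vertex P1: corner angles sum to (8/3)*pi, defect = 2*pi - (8/3)*pi = (-2/3)*pi
summing the enclosed defects onto the initial angle, mod 2*pi in the induced orientation:
final angle = (5/3)*pi - (2/3)*pi = pi (mod 2*pi)


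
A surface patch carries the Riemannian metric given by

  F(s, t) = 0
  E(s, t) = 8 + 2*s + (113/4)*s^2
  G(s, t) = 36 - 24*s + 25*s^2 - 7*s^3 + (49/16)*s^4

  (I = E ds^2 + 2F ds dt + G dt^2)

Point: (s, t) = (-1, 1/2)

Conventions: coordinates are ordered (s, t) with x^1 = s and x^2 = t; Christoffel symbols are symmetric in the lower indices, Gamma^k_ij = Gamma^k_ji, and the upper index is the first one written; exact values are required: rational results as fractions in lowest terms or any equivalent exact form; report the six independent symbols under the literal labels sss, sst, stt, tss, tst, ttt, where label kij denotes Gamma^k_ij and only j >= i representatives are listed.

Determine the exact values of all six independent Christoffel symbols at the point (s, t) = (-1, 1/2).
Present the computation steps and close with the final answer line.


E = 137/4, F = 0, G = 1521/16 at the point
E_s = -109/2, E_t = 0, F_s = 0, F_t = 0, G_s = -429/4, G_t = 0
EG - F^2 = 208377/64;  g^inv = (64/208377) * [[1521/16, 0], [0, 137/4]]
first-kind symbols [ij,l] = (1/2)(d_i g_jl + d_j g_il - d_l g_ij): [ss,s] = E_s/2 = -109/4, [ss,t] = F_s - E_t/2 = 0, [st,s] = E_t/2 = 0, [st,t] = G_s/2 = -429/8, [tt,s] = F_t - G_s/2 = 429/8, [tt,t] = G_t/2 = 0
Gamma^s_ij = (G*[ij,s] - F*[ij,t])/(EG - F^2), Gamma^t_ij = (E*[ij,t] - F*[ij,s])/(EG - F^2)

Answer: Gamma_sss = -109/137, Gamma_sst = 0, Gamma_stt = 429/274, Gamma_tss = 0, Gamma_tst = -22/39, Gamma_ttt = 0


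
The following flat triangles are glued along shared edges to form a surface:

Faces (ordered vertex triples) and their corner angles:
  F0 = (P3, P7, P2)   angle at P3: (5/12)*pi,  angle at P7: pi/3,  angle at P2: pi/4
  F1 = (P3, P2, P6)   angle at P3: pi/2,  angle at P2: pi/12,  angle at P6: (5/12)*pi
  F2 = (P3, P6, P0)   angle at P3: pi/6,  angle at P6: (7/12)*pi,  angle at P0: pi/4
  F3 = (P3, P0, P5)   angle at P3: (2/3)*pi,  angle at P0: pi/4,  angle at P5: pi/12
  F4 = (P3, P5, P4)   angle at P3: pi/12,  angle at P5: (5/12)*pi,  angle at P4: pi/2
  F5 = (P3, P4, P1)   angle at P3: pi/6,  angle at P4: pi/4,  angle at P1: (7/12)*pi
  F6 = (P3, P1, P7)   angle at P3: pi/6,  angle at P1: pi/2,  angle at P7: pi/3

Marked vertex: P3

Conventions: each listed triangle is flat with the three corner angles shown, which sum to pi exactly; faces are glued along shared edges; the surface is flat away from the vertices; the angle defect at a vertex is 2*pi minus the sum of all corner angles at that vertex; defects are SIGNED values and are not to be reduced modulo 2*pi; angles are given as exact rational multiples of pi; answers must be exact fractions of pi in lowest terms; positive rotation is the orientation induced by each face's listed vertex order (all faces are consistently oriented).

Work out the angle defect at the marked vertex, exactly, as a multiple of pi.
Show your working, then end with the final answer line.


Sum of corner angles at P3: (13/6)*pi
defect = 2*pi - (13/6)*pi

Answer: defect(P3) = -pi/6


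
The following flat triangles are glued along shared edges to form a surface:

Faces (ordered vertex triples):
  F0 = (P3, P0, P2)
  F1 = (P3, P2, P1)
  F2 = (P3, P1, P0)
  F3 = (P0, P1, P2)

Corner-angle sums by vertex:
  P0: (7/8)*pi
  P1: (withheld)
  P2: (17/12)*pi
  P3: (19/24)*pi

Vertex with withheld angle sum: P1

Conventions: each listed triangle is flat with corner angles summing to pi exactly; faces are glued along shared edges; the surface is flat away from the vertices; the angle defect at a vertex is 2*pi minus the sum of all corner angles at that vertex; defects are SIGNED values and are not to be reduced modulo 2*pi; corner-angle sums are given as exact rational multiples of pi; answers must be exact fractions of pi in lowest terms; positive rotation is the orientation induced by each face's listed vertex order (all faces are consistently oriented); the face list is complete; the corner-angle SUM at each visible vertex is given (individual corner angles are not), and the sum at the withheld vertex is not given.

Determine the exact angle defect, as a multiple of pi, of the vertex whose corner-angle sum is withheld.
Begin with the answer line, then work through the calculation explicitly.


Answer: defect(P1) = (13/12)*pi

V = 4, E = 6, F = 4; chi = V - E + F = 2
Gauss-Bonnet: total defect = 2*pi*chi = 4*pi; visible defects sum to (35/12)*pi


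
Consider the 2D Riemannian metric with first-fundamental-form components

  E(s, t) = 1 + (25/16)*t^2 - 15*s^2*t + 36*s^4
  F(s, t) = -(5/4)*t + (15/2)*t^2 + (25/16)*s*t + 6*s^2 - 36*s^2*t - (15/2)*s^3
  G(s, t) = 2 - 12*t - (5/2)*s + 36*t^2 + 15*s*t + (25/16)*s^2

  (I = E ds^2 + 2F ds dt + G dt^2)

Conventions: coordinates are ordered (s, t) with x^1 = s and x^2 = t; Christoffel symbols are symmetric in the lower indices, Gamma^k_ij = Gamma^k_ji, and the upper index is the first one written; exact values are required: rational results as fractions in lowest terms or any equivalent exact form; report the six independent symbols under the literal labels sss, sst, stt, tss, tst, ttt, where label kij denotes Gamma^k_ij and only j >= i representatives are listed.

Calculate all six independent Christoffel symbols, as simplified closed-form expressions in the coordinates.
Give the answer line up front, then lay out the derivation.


Answer: Gamma_sss = (1152*s^3 - 240*s*t)/(576*s^4 - 240*s^2*t + 25*s^2 + 240*s*t - 40*s + 601*t^2 - 192*t + 32), Gamma_sst = (-120*s^2 + 25*t)/(576*s^4 - 240*s^2*t + 25*s^2 + 240*s*t - 40*s + 601*t^2 - 192*t + 32), Gamma_stt = (-576*s^2 + 120*t)/(576*s^4 - 240*s^2*t + 25*s^2 + 240*s*t - 40*s + 601*t^2 - 192*t + 32), Gamma_tss = (-240*s^2 - 1152*s*t + 192*s)/(576*s^4 - 240*s^2*t + 25*s^2 + 240*s*t - 40*s + 601*t^2 - 192*t + 32), Gamma_tst = (25*s + 120*t - 20)/(576*s^4 - 240*s^2*t + 25*s^2 + 240*s*t - 40*s + 601*t^2 - 192*t + 32), Gamma_ttt = (120*s + 576*t - 96)/(576*s^4 - 240*s^2*t + 25*s^2 + 240*s*t - 40*s + 601*t^2 - 192*t + 32)

E = 1 + (25/16)*t^2 - 15*s^2*t + 36*s^4; F = -(5/4)*t + (15/2)*t^2 + (25/16)*s*t + 6*s^2 - 36*s^2*t - (15/2)*s^3; G = 2 - 12*t - (5/2)*s + 36*t^2 + 15*s*t + (25/16)*s^2
Gamma^k_ij = (1/2) g^{kl} (d_i g_jl + d_j g_il - d_l g_ij), with g^inv = (1/(EG-F^2)) [[G, -F], [-F, E]]
first partials: E_s = -30*s*t + 144*s^3, E_t = (25/8)*t - 15*s^2, F_s = (25/16)*t + 12*s - 72*s*t - (45/2)*s^2, F_t = -5/4 + 15*t + (25/16)*s - 36*s^2, G_s = -5/2 + 15*t + (25/8)*s, G_t = -12 + 72*t + 15*s
D = EG - F^2 = 2 - 12*t - (5/2)*s + (601/16)*t^2 + 15*s*t + (25/16)*s^2 - 15*s^2*t + 36*s^4
expanded: Gamma^s_ss = (G E_s - 2F F_s + F E_t)/(2D), Gamma^s_st = (G E_t - F G_s)/(2D), Gamma^s_tt = (2G F_t - G G_s - F G_t)/(2D), Gamma^t_ss = (2E F_s - E E_t - F E_s)/(2D), Gamma^t_st = (E G_s - F E_t)/(2D), Gamma^t_tt = (E G_t - 2F F_t + F G_s)/(2D); substitute and cancel common factors


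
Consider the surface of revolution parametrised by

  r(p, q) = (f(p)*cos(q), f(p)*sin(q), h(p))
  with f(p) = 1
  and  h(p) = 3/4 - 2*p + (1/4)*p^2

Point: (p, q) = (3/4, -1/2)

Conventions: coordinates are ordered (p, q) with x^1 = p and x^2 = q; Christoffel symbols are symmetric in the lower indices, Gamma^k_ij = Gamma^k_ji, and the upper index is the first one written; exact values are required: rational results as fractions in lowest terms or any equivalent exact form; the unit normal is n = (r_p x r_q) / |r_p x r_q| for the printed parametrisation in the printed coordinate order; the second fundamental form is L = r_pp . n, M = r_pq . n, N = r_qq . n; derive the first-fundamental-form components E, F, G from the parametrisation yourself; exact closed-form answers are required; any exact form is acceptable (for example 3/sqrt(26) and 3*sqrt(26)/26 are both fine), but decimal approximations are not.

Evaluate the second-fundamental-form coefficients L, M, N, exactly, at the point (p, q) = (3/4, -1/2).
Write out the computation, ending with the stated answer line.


f = 1, f' = 0, f'' = 0, h' = -13/8, h'' = 1/2
E = 169/64, F = 0, G = 1; answer radicand W^2 = 169/64
unnormalised second-form numerators: l = 0, m = 0, n = -13/8; L = l/sqrt(169/64), and similarly M = m/sqrt(W^2), N = n/sqrt(W^2)

Answer: L = 0, M = 0, N = -1
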